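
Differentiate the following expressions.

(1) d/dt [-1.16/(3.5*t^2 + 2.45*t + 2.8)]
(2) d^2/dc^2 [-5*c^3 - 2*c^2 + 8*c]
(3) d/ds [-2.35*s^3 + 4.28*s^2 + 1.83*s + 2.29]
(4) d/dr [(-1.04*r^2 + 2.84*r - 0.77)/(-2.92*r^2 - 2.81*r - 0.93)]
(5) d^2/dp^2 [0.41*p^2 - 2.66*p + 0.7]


(1) = (8.12*t + 2.842)/(3.5*t^2 + 2.45*t + 2.8)^2
(2) = -30*c - 4
(3) = -7.05*s^2 + 8.56*s + 1.83
(4) = (11.2152*r^2 - 2.5624*r - 4.8049)/(8.5264*r^4 + 16.4104*r^3 + 13.3273*r^2 + 5.2266*r + 0.8649)
(5) = 0.820000000000000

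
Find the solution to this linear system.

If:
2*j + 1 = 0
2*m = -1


Then:
j = -1/2
m = -1/2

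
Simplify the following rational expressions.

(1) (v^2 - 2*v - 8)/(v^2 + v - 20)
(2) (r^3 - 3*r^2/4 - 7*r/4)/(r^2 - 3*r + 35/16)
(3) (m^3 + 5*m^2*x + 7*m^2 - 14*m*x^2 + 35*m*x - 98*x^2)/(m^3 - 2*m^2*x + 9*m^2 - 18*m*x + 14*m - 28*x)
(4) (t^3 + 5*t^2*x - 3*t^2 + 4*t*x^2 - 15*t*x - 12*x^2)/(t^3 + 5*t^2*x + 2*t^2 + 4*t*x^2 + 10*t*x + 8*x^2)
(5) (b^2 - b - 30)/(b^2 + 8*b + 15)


(1) = (v + 2)/(v + 5)
(2) = (4*r^2 + 4*r)/(4*r - 5)
(3) = (m + 7*x)/(m + 2)
(4) = (t - 3)/(t + 2)
(5) = (b - 6)/(b + 3)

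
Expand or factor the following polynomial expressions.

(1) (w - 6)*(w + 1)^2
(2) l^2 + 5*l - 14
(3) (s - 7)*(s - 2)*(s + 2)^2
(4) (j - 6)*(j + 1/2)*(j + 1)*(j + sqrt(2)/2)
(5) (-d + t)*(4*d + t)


(1) = w^3 - 4*w^2 - 11*w - 6
(2) = (l - 2)*(l + 7)
(3) = s^4 - 5*s^3 - 18*s^2 + 20*s + 56
(4) = j^4 - 9*j^3/2 + sqrt(2)*j^3/2 - 17*j^2/2 - 9*sqrt(2)*j^2/4 - 17*sqrt(2)*j/4 - 3*j - 3*sqrt(2)/2
(5) = -4*d^2 + 3*d*t + t^2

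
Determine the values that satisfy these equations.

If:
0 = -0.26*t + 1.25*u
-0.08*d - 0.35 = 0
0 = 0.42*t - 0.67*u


Then:
d = -4.38
t = 0.00
u = 0.00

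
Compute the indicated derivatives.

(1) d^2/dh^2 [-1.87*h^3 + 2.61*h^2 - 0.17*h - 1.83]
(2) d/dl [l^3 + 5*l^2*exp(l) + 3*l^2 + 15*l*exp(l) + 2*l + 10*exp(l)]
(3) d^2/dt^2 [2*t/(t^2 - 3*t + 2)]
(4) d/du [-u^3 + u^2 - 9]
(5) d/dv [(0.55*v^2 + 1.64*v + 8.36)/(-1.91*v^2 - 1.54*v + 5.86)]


(1) = 5.22 - 11.22*h
(2) = 5*l^2*exp(l) + 3*l^2 + 25*l*exp(l) + 6*l + 25*exp(l) + 2
(3) = 4*(t*(2*t - 3)^2 + 3*(1 - t)*(t^2 - 3*t + 2))/(t^2 - 3*t + 2)^3
(4) = u*(2 - 3*u)
(5) = (2.2854*v^2 + 38.3812*v + 22.4848)/(3.6481*v^4 + 5.8828*v^3 - 20.0136*v^2 - 18.0488*v + 34.3396)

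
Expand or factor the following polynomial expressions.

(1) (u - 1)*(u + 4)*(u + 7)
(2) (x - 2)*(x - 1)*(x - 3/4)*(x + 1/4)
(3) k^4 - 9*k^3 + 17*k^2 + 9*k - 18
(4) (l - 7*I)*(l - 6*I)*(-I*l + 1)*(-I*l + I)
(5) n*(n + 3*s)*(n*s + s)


(1) = u^3 + 10*u^2 + 17*u - 28
(2) = x^4 - 7*x^3/2 + 53*x^2/16 - 7*x/16 - 3/8
(3) = (k - 6)*(k - 3)*(k - 1)*(k + 1)
(4) = -l^4 + l^3 + 12*I*l^3 + 29*l^2 - 12*I*l^2 - 29*l + 42*I*l - 42*I
(5) = n^3*s + 3*n^2*s^2 + n^2*s + 3*n*s^2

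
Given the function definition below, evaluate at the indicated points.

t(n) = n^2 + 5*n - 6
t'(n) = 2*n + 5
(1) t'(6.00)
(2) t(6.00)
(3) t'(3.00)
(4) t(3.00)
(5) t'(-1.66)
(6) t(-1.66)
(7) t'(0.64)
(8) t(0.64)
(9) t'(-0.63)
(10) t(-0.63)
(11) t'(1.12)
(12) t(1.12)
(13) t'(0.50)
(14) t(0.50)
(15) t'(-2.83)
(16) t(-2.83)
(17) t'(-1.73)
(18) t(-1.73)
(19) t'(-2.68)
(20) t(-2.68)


(1) = 17.00
(2) = 60.00
(3) = 11.00
(4) = 18.00
(5) = 1.68
(6) = -11.54
(7) = 6.28
(8) = -2.39
(9) = 3.74
(10) = -8.75
(11) = 7.24
(12) = 0.85
(13) = 6.00
(14) = -3.25
(15) = -0.66
(16) = -12.14
(17) = 1.54
(18) = -11.66
(19) = -0.36
(20) = -12.22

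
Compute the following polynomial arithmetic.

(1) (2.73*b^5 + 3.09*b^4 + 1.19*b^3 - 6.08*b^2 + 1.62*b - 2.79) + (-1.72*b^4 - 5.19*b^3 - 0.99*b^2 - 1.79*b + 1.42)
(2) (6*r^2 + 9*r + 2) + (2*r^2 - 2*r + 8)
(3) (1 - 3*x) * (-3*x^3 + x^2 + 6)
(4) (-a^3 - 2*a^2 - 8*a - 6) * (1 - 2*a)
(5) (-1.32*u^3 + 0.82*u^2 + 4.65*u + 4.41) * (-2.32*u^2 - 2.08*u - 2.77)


(1) = 2.73*b^5 + 1.37*b^4 - 4.0*b^3 - 7.07*b^2 - 0.17*b - 1.37
(2) = 8*r^2 + 7*r + 10
(3) = 9*x^4 - 6*x^3 + x^2 - 18*x + 6
(4) = 2*a^4 + 3*a^3 + 14*a^2 + 4*a - 6
(5) = 3.0624*u^5 + 0.8432*u^4 - 8.8372*u^3 - 22.1746*u^2 - 22.0533*u - 12.2157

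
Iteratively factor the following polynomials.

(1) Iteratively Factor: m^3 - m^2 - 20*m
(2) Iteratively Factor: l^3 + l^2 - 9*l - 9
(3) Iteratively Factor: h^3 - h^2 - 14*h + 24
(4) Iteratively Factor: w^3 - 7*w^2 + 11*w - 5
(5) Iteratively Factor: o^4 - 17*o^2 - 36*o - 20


(1) = (m)*(m^2 - m - 20) = m*(m + 4)*(m - 5)
(2) = (l + 1)*(l^2 - 9) = (l + 1)*(l + 3)*(l - 3)
(3) = (h - 2)*(h^2 + h - 12) = (h - 3)*(h - 2)*(h + 4)
(4) = (w - 5)*(w^2 - 2*w + 1) = (w - 5)*(w - 1)*(w - 1)
(5) = (o + 2)*(o^3 - 2*o^2 - 13*o - 10) = (o + 1)*(o + 2)*(o^2 - 3*o - 10) = (o - 5)*(o + 1)*(o + 2)*(o + 2)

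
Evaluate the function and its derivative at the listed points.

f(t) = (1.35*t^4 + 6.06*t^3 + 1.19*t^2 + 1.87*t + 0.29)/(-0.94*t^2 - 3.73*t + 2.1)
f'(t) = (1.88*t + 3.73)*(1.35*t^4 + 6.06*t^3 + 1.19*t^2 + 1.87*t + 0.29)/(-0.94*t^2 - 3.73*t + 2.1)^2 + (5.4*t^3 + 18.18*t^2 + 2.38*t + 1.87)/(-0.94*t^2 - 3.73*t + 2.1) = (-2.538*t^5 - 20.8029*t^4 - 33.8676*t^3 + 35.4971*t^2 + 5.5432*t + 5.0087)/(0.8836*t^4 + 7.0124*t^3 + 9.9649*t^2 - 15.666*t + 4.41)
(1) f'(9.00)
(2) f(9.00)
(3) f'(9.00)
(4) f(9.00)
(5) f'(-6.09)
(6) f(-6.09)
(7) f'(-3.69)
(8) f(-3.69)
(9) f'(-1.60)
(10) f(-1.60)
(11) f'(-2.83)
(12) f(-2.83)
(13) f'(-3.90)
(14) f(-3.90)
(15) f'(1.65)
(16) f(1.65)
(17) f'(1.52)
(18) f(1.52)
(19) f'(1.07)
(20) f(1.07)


(1) = -26.61
(2) = -124.42
(3) = -26.61
(4) = -124.42
(5) = 15.68
(6) = -51.88
(7) = 5.22
(8) = -14.55
(9) = 3.62
(10) = -2.76
(11) = 6.37
(12) = -9.02
(13) = 1.73
(14) = -15.35
(15) = -5.18
(16) = -6.63
(17) = -4.71
(18) = -5.99
(19) = -2.36
(20) = -4.33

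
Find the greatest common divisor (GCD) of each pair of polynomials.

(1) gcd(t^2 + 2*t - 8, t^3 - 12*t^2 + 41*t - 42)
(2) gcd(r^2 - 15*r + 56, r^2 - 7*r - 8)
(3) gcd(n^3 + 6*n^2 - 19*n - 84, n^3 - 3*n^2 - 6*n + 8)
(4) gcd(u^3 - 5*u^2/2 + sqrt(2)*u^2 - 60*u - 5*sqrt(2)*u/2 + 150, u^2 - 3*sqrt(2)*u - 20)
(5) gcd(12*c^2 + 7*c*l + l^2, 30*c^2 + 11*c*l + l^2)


(1) = gcd((t - 2)*(t + 4), (t - 7)*(t - 3)*(t - 2)) = t - 2
(2) = gcd((r - 8)*(r - 7), (r - 8)*(r + 1)) = r - 8
(3) = gcd((n - 4)*(n + 3)*(n + 7), (n - 4)*(n - 1)*(n + 2)) = n - 4
(4) = u - 5*sqrt(2)
(5) = gcd((3*c + l)*(4*c + l), (5*c + l)*(6*c + l)) = 1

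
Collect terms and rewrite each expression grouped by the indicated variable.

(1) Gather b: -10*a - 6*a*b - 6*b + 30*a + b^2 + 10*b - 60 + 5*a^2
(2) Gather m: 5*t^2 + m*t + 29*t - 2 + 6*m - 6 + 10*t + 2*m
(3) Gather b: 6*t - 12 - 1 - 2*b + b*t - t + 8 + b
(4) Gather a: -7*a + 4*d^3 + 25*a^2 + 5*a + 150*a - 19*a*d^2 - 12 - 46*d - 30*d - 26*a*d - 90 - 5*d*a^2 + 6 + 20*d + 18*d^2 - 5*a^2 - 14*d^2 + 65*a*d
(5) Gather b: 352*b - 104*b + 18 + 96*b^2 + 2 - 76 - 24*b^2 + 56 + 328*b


(1) = 5*a^2 + 20*a + b^2 + b*(4 - 6*a) - 60
(2) = m*(t + 8) + 5*t^2 + 39*t - 8
(3) = b*(t - 1) + 5*t - 5
(4) = a^2*(20 - 5*d) + a*(-19*d^2 + 39*d + 148) + 4*d^3 + 4*d^2 - 56*d - 96
(5) = 72*b^2 + 576*b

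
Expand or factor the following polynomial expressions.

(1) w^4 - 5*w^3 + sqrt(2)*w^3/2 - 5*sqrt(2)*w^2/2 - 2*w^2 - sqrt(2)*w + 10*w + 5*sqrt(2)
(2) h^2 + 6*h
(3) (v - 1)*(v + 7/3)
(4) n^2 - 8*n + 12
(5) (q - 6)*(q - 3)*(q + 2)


(1) = (w - 5)*(w - sqrt(2))*(w + sqrt(2)/2)*(w + sqrt(2))
(2) = h*(h + 6)
(3) = v^2 + 4*v/3 - 7/3
(4) = (n - 6)*(n - 2)
(5) = q^3 - 7*q^2 + 36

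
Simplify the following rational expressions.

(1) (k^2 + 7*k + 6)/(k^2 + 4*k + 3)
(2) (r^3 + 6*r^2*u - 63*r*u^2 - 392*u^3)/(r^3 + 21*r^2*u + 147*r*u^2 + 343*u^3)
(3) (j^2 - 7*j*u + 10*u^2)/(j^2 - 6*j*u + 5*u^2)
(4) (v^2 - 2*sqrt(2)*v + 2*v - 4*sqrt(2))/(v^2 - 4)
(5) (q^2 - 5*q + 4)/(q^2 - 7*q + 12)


(1) = (k + 6)/(k + 3)
(2) = (r - 8*u)/(r + 7*u)
(3) = (-j + 2*u)/(-j + u)
(4) = (v - 2*sqrt(2))/(v - 2)
(5) = (q - 1)/(q - 3)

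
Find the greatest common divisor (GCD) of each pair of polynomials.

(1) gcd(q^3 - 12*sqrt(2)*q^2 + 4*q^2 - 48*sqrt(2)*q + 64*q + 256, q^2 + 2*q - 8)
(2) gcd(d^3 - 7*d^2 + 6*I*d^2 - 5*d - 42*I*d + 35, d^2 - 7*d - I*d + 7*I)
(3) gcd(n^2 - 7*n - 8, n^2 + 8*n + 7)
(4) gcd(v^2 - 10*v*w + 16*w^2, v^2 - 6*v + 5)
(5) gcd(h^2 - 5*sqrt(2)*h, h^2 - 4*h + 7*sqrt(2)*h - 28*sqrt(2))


(1) = gcd((q + 4)*(q - 8*sqrt(2))*(q - 4*sqrt(2)), (q - 2)*(q + 4)) = q + 4
(2) = d - 7
(3) = n + 1
(4) = 1
(5) = 1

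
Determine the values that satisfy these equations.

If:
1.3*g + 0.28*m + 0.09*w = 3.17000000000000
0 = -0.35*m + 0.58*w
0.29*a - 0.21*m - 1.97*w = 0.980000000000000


Then:
a = 7.99310344827586*w + 3.37931034482759
g = 2.43846153846154 - 0.426153846153846*w
m = 1.65714285714286*w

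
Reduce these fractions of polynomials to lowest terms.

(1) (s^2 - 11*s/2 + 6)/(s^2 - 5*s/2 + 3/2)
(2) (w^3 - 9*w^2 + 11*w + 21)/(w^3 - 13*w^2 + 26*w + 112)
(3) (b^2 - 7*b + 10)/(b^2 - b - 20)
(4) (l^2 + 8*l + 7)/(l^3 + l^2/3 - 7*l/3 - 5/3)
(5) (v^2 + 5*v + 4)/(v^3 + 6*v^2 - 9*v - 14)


(1) = (s - 4)/(s - 1)
(2) = (w^2 - 2*w - 3)/(w^2 - 6*w - 16)
(3) = (b - 2)/(b + 4)
(4) = (3*l + 21)/(3*l^2 - 2*l - 5)
(5) = (v + 4)/(v^2 + 5*v - 14)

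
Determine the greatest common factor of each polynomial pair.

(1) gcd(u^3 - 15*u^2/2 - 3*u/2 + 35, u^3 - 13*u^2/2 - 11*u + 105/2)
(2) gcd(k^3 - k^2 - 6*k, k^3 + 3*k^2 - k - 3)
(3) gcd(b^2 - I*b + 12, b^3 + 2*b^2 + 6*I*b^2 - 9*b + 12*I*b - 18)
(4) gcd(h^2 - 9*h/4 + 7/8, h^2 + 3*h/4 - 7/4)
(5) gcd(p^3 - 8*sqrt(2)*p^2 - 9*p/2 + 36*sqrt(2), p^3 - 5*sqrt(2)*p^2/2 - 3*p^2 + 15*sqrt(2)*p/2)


(1) = gcd((u - 7)*(u - 5/2)*(u + 2), (u - 7)*(u - 5/2)*(u + 3)) = u^2 - 19*u/2 + 35/2
(2) = 1
(3) = gcd((b - 4*I)*(b + 3*I), (b + 2)*(b + 3*I)^2) = b + 3*I
(4) = 1
(5) = 1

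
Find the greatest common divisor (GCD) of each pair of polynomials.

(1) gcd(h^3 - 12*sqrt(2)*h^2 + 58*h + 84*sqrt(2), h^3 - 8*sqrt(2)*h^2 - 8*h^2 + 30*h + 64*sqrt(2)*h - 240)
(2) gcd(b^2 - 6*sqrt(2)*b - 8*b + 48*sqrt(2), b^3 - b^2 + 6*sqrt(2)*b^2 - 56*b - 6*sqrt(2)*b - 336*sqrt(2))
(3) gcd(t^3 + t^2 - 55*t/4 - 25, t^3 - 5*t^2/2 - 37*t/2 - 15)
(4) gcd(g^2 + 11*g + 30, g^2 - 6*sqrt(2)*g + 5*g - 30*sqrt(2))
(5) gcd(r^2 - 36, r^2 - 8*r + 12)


(1) = gcd((h - 7*sqrt(2))*(h - 6*sqrt(2))*(h + sqrt(2)), (h - 8)*(h - 5*sqrt(2))*(h - 3*sqrt(2))) = 1
(2) = b - 8
(3) = gcd((t - 4)*(t + 5/2)^2, (t - 6)*(t + 1)*(t + 5/2)) = t + 5/2
(4) = g + 5
(5) = r - 6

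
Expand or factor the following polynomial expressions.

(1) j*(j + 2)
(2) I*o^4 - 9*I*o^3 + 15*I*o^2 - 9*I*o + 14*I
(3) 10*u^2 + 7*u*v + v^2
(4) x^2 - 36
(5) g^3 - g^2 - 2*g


(1) = j^2 + 2*j
(2) = (o - 7)*(o - 2)*(o + I)*(I*o + 1)
(3) = (2*u + v)*(5*u + v)
(4) = (x - 6)*(x + 6)
(5) = g*(g - 2)*(g + 1)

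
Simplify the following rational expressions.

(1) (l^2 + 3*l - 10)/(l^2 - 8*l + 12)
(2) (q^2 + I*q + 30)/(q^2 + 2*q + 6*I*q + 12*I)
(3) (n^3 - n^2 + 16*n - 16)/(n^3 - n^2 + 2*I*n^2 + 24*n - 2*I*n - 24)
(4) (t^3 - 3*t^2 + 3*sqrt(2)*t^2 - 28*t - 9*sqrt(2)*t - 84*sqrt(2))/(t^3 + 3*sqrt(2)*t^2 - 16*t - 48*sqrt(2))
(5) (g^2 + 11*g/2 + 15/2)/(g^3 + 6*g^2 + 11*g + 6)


(1) = (l + 5)/(l - 6)
(2) = (q - 5*I)/(q + 2)
(3) = (n + 4*I)/(n + 6*I)
(4) = (t - 7)/(t - 4)
(5) = (2*g + 5)/(2*g^2 + 6*g + 4)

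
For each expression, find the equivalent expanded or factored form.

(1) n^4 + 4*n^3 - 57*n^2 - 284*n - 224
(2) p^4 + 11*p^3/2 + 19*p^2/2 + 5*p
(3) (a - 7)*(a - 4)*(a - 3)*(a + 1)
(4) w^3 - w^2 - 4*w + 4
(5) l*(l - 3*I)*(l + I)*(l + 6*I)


(1) = (n - 8)*(n + 1)*(n + 4)*(n + 7)
(2) = p*(p + 1)*(p + 2)*(p + 5/2)
(3) = a^4 - 13*a^3 + 47*a^2 - 23*a - 84
(4) = (w - 2)*(w - 1)*(w + 2)
(5) = l^4 + 4*I*l^3 + 15*l^2 + 18*I*l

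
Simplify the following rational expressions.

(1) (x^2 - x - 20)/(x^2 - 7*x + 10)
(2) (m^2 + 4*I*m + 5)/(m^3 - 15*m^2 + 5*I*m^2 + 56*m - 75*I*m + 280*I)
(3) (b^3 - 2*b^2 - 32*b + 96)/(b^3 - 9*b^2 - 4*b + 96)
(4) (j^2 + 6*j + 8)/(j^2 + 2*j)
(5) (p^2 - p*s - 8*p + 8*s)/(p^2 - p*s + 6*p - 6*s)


(1) = (x + 4)/(x - 2)
(2) = (m - I)/(m^2 - 15*m + 56)
(3) = (b^2 + 2*b - 24)/(b^2 - 5*b - 24)
(4) = (j + 4)/j
(5) = (p - 8)/(p + 6)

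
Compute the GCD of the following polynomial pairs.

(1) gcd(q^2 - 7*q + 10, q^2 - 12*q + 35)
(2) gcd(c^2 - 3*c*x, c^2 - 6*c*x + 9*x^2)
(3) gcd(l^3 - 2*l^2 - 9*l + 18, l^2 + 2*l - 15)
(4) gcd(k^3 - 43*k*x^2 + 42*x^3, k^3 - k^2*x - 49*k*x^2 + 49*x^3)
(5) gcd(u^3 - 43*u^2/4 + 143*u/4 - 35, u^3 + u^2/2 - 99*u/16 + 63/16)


(1) = gcd((q - 5)*(q - 2), (q - 7)*(q - 5)) = q - 5
(2) = -c + 3*x
(3) = l - 3
(4) = gcd((k - 6*x)*(k - x)*(k + 7*x), (k - 7*x)*(k - x)*(k + 7*x)) = -k^2 - 6*k*x + 7*x^2
(5) = gcd((u - 5)*(u - 4)*(u - 7/4), (u - 7/4)*(u - 3/4)*(u + 3)) = u - 7/4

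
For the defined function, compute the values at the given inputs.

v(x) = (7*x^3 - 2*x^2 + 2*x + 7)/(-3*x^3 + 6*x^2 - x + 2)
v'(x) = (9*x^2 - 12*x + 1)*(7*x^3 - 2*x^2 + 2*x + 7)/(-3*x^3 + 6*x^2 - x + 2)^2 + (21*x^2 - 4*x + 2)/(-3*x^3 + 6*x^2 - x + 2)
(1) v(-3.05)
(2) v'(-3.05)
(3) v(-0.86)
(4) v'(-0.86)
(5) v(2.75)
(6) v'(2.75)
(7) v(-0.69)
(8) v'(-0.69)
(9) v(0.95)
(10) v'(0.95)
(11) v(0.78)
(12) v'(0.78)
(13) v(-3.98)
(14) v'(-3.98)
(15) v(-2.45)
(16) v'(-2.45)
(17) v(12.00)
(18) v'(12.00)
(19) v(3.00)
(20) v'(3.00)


(1) = -1.48
(2) = 0.20
(3) = -0.07
(4) = 2.14
(5) = -8.05
(6) = 7.90
(7) = 0.36
(8) = 3.01
(9) = 3.36
(10) = 2.44
(11) = 3.09
(12) = 0.79
(13) = -1.63
(14) = 0.13
(15) = -1.33
(16) = 0.30
(17) = -2.73
(18) = 0.04
(19) = -6.57
(20) = 4.40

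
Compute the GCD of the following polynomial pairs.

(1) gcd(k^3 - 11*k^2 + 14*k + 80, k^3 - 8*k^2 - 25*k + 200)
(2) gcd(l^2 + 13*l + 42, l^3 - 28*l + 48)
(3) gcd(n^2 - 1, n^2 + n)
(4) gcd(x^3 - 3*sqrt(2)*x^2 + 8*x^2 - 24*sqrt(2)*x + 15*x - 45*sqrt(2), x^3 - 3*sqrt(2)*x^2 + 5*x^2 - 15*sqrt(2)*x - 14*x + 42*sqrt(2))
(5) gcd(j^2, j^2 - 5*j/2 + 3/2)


(1) = k^2 - 13*k + 40
(2) = gcd((l + 6)*(l + 7), (l - 4)*(l - 2)*(l + 6)) = l + 6
(3) = n + 1
(4) = gcd((x + 3)*(x + 5)*(x - 3*sqrt(2)), (x - 2)*(x + 7)*(x - 3*sqrt(2))) = x - 3*sqrt(2)
(5) = 1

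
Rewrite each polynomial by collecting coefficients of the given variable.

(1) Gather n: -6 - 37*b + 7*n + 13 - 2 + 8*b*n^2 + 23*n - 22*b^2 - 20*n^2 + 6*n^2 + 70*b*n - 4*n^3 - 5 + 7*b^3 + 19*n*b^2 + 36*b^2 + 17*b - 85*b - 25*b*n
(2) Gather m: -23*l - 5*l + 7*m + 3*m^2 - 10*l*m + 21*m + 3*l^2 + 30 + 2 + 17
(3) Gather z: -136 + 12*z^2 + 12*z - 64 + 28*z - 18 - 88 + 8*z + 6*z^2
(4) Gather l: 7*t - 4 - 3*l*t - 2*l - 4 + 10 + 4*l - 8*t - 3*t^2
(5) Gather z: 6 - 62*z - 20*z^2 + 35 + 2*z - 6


(1) = 7*b^3 + 14*b^2 - 105*b - 4*n^3 + n^2*(8*b - 14) + n*(19*b^2 + 45*b + 30)
(2) = 3*l^2 - 28*l + 3*m^2 + m*(28 - 10*l) + 49
(3) = 18*z^2 + 48*z - 306
(4) = l*(2 - 3*t) - 3*t^2 - t + 2
(5) = -20*z^2 - 60*z + 35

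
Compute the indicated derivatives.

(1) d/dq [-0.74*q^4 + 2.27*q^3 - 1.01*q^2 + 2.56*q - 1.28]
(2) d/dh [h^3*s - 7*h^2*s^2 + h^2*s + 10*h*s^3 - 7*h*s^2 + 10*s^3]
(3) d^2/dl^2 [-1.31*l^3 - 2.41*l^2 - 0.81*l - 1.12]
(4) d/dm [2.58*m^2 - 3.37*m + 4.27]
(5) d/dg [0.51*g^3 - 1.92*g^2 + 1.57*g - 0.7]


(1) = -2.96*q^3 + 6.81*q^2 - 2.02*q + 2.56
(2) = s*(3*h^2 - 14*h*s + 2*h + 10*s^2 - 7*s)
(3) = -7.86*l - 4.82
(4) = 5.16*m - 3.37
(5) = 1.53*g^2 - 3.84*g + 1.57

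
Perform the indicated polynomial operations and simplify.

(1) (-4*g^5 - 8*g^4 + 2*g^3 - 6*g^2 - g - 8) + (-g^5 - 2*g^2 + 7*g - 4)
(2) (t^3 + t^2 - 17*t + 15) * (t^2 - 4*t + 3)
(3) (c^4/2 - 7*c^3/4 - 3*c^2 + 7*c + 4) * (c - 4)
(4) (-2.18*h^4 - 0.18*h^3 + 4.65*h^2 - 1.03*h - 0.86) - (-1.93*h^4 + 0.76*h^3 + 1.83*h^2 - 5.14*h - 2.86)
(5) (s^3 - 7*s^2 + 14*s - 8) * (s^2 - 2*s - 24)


(1) = -5*g^5 - 8*g^4 + 2*g^3 - 8*g^2 + 6*g - 12
(2) = t^5 - 3*t^4 - 18*t^3 + 86*t^2 - 111*t + 45
(3) = c^5/2 - 15*c^4/4 + 4*c^3 + 19*c^2 - 24*c - 16
(4) = -0.25*h^4 - 0.94*h^3 + 2.82*h^2 + 4.11*h + 2.0
(5) = s^5 - 9*s^4 + 4*s^3 + 132*s^2 - 320*s + 192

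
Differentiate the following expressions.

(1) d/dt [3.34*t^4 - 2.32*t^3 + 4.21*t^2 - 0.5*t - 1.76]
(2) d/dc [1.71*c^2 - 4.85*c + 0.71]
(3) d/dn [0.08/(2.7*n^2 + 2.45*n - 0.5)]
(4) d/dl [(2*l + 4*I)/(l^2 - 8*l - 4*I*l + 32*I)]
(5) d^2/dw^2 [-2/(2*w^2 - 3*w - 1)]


(1) = 13.36*t^3 - 6.96*t^2 + 8.42*t - 0.5
(2) = 3.42*c - 4.85
(3) = (-0.432*n - 0.196)/(2.7*n^2 + 2.45*n - 0.5)^2
(4) = (-2*l^2 - 8*I*l - 16 + 96*I)/(l^4 + l^3*(-16 - 8*I) + l^2*(48 + 128*I) + l*(256 - 512*I) - 1024)
(5) = 4*(-4*w^2 + 6*w + (4*w - 3)^2 + 2)/(-2*w^2 + 3*w + 1)^3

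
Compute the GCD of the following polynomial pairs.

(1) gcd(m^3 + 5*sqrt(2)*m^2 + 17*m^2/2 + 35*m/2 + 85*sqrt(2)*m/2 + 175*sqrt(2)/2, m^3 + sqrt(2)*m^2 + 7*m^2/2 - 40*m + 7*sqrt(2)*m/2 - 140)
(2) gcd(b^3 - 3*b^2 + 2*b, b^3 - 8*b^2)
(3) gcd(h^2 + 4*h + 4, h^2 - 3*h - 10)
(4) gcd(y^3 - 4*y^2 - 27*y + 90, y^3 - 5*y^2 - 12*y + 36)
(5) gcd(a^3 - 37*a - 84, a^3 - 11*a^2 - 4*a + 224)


(1) = gcd((m + 7/2)*(m + 5)*(m + 5*sqrt(2)), (m + 7/2)*(m - 4*sqrt(2))*(m + 5*sqrt(2))) = m^2 + m*(7/2 + 5*sqrt(2)) + 35*sqrt(2)/2
(2) = b
(3) = h + 2
(4) = gcd((y - 6)*(y - 3)*(y + 5), (y - 6)*(y - 2)*(y + 3)) = y - 6
(5) = a^2 - 3*a - 28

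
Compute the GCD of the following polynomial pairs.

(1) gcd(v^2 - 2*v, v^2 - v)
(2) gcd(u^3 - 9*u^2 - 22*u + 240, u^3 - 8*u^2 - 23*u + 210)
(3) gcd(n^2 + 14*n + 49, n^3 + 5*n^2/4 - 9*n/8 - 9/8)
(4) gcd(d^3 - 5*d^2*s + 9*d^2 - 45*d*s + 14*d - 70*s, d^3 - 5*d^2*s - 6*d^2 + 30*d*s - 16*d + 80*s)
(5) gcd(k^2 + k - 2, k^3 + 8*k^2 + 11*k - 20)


(1) = gcd(v*(v - 2), v*(v - 1)) = v
(2) = u^2 - u - 30
(3) = 1
(4) = -d^2 + 5*d*s - 2*d + 10*s
(5) = k - 1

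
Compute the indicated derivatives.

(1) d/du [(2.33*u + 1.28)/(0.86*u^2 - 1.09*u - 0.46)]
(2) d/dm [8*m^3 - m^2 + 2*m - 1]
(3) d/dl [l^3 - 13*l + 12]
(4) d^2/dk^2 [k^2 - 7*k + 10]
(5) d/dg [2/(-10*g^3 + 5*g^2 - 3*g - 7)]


(1) = (-2.0038*u^2 - 2.2016*u + 0.3234)/(0.7396*u^4 - 1.8748*u^3 + 0.3969*u^2 + 1.0028*u + 0.2116)
(2) = 24*m^2 - 2*m + 2
(3) = 3*l^2 - 13
(4) = 2
(5) = 2*(30*g^2 - 10*g + 3)/(10*g^3 - 5*g^2 + 3*g + 7)^2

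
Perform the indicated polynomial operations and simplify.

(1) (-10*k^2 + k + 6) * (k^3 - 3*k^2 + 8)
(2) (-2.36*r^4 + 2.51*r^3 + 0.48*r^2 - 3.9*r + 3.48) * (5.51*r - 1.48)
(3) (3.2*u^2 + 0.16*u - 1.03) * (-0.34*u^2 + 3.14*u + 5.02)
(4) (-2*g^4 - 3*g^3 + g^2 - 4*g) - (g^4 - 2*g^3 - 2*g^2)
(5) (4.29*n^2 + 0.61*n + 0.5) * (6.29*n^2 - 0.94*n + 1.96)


(1) = -10*k^5 + 31*k^4 + 3*k^3 - 98*k^2 + 8*k + 48
(2) = -13.0036*r^5 + 17.3229*r^4 - 1.07*r^3 - 22.1994*r^2 + 24.9468*r - 5.1504
(3) = -1.088*u^4 + 9.9936*u^3 + 16.9166*u^2 - 2.431*u - 5.1706
(4) = -3*g^4 - g^3 + 3*g^2 - 4*g
(5) = 26.9841*n^4 - 0.1957*n^3 + 10.98*n^2 + 0.7256*n + 0.98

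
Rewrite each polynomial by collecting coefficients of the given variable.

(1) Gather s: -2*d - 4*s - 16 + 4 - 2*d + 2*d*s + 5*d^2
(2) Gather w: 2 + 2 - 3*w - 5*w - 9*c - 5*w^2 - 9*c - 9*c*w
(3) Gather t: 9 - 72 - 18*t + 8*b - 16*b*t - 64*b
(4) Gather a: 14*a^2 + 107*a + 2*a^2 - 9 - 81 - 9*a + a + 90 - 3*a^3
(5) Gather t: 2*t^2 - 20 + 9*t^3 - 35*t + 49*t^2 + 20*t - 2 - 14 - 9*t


(1) = 5*d^2 - 4*d + s*(2*d - 4) - 12
(2) = -18*c - 5*w^2 + w*(-9*c - 8) + 4
(3) = -56*b + t*(-16*b - 18) - 63
(4) = -3*a^3 + 16*a^2 + 99*a
(5) = 9*t^3 + 51*t^2 - 24*t - 36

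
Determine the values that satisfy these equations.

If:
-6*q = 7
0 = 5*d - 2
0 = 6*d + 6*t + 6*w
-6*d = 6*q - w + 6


Then:
d = 2/5
q = -7/6
t = -9/5
w = 7/5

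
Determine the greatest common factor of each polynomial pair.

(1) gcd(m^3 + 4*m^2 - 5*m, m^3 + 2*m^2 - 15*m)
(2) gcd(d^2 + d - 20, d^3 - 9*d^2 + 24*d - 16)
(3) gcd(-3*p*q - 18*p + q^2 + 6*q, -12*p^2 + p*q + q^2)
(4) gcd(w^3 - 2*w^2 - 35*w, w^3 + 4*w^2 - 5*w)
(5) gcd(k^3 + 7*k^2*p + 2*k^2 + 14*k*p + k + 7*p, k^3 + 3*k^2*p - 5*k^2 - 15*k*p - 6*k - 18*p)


(1) = gcd(m*(m - 1)*(m + 5), m*(m - 3)*(m + 5)) = m^2 + 5*m
(2) = gcd((d - 4)*(d + 5), (d - 4)^2*(d - 1)) = d - 4
(3) = gcd((-3*p + q)*(q + 6), (-3*p + q)*(4*p + q)) = 3*p - q
(4) = w^2 + 5*w
(5) = gcd((k + 1)^2*(k + 7*p), (k - 6)*(k + 1)*(k + 3*p)) = k + 1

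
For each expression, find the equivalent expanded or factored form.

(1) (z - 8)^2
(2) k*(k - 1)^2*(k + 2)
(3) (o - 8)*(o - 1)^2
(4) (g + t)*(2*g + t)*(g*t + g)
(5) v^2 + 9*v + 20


(1) = z^2 - 16*z + 64
(2) = k^4 - 3*k^2 + 2*k
(3) = o^3 - 10*o^2 + 17*o - 8
(4) = 2*g^3*t + 2*g^3 + 3*g^2*t^2 + 3*g^2*t + g*t^3 + g*t^2
(5) = (v + 4)*(v + 5)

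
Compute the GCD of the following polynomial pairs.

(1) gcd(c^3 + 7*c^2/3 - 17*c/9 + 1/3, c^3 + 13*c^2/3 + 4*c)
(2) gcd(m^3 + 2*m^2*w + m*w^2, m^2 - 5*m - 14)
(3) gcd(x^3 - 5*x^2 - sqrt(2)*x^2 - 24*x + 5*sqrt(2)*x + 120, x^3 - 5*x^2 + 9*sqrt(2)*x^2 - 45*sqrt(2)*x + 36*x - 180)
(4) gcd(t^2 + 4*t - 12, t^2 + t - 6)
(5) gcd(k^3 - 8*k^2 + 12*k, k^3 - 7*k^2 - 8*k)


(1) = gcd((c - 1/3)^2*(c + 3), c*(c + 4/3)*(c + 3)) = c + 3
(2) = gcd(m*(m + w)^2, (m - 7)*(m + 2)) = 1
(3) = x^2 + x*(-5 + 3*sqrt(2)) - 15*sqrt(2)
(4) = gcd((t - 2)*(t + 6), (t - 2)*(t + 3)) = t - 2
(5) = gcd(k*(k - 6)*(k - 2), k*(k - 8)*(k + 1)) = k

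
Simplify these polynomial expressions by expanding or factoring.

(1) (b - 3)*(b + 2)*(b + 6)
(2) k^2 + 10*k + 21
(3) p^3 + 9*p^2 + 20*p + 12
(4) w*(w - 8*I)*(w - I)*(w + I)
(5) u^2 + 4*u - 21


(1) = b^3 + 5*b^2 - 12*b - 36
(2) = (k + 3)*(k + 7)
(3) = (p + 1)*(p + 2)*(p + 6)
(4) = w^4 - 8*I*w^3 + w^2 - 8*I*w
(5) = (u - 3)*(u + 7)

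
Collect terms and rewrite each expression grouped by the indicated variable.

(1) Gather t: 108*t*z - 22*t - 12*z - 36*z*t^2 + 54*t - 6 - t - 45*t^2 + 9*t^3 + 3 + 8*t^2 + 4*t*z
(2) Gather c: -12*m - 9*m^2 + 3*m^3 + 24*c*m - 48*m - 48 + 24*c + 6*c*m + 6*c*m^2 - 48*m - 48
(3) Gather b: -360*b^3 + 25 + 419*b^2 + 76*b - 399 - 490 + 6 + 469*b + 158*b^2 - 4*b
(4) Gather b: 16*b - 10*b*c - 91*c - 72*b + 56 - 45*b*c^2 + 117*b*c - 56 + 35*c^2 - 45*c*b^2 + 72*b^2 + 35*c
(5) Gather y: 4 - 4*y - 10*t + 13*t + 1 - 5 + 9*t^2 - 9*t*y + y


(1) = 9*t^3 + t^2*(-36*z - 37) + t*(112*z + 31) - 12*z - 3
(2) = c*(6*m^2 + 30*m + 24) + 3*m^3 - 9*m^2 - 108*m - 96
(3) = -360*b^3 + 577*b^2 + 541*b - 858
(4) = b^2*(72 - 45*c) + b*(-45*c^2 + 107*c - 56) + 35*c^2 - 56*c
(5) = 9*t^2 + 3*t + y*(-9*t - 3)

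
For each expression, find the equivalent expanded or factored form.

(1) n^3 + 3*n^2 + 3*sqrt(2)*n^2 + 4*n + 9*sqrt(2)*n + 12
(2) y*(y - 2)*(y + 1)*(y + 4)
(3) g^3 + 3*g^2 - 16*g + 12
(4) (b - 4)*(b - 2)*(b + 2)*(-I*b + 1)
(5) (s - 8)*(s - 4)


(1) = (n + 3)*(n + sqrt(2))*(n + 2*sqrt(2))
(2) = y^4 + 3*y^3 - 6*y^2 - 8*y
(3) = (g - 2)*(g - 1)*(g + 6)
(4) = -I*b^4 + b^3 + 4*I*b^3 - 4*b^2 + 4*I*b^2 - 4*b - 16*I*b + 16
(5) = s^2 - 12*s + 32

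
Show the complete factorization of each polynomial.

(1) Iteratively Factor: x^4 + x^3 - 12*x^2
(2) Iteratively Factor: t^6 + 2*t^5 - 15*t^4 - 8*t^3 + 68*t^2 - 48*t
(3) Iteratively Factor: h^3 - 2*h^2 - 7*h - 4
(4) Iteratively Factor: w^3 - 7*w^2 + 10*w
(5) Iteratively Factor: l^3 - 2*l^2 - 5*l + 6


(1) = (x - 3)*(x^3 + 4*x^2) = (x - 3)*(x + 4)*(x^2) = x*(x - 3)*(x + 4)*(x)
(2) = (t - 2)*(t^5 + 4*t^4 - 7*t^3 - 22*t^2 + 24*t) = (t - 2)*(t + 4)*(t^4 - 7*t^2 + 6*t) = t*(t - 2)*(t + 4)*(t^3 - 7*t + 6) = t*(t - 2)^2*(t + 4)*(t^2 + 2*t - 3) = t*(t - 2)^2*(t + 3)*(t + 4)*(t - 1)
(3) = (h + 1)*(h^2 - 3*h - 4) = (h + 1)^2*(h - 4)
(4) = (w - 2)*(w^2 - 5*w) = (w - 5)*(w - 2)*(w)
(5) = (l + 2)*(l^2 - 4*l + 3) = (l - 3)*(l + 2)*(l - 1)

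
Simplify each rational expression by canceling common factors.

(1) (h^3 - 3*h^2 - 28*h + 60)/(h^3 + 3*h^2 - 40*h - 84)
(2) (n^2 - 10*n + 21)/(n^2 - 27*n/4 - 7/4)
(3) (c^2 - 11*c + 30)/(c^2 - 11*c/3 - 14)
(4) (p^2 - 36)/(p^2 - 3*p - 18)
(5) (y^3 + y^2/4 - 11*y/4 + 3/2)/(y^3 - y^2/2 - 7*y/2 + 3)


(1) = (h^2 + 3*h - 10)/(h^2 + 9*h + 14)
(2) = (4*n - 12)/(4*n + 1)
(3) = (3*c - 15)/(3*c + 7)
(4) = (p + 6)/(p + 3)
(5) = (4*y - 3)/(4*y - 6)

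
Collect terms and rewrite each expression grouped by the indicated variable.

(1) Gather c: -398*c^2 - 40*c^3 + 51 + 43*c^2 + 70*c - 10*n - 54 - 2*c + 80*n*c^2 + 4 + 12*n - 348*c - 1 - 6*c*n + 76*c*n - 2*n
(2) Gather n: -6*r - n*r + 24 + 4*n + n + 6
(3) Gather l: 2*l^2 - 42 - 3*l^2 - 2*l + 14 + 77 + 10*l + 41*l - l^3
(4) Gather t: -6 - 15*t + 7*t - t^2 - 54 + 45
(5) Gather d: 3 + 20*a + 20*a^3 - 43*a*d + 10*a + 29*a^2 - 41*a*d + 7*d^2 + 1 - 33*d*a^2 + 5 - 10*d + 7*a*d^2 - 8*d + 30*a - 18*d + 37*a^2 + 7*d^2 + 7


(1) = -40*c^3 + c^2*(80*n - 355) + c*(70*n - 280)
(2) = n*(5 - r) - 6*r + 30
(3) = -l^3 - l^2 + 49*l + 49
(4) = -t^2 - 8*t - 15
(5) = 20*a^3 + 66*a^2 + 60*a + d^2*(7*a + 14) + d*(-33*a^2 - 84*a - 36) + 16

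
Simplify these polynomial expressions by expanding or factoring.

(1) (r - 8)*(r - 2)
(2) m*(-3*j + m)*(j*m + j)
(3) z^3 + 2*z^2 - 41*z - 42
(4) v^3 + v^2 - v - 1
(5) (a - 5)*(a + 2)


(1) = r^2 - 10*r + 16
(2) = -3*j^2*m^2 - 3*j^2*m + j*m^3 + j*m^2
(3) = (z - 6)*(z + 1)*(z + 7)
(4) = (v - 1)*(v + 1)^2
(5) = a^2 - 3*a - 10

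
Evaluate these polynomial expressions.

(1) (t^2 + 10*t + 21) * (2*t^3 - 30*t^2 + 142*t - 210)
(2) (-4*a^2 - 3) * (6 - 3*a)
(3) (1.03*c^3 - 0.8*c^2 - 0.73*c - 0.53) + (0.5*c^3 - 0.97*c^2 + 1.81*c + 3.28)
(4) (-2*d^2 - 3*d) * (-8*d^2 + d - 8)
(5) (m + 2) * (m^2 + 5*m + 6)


(1) = 2*t^5 - 10*t^4 - 116*t^3 + 580*t^2 + 882*t - 4410
(2) = 12*a^3 - 24*a^2 + 9*a - 18
(3) = 1.53*c^3 - 1.77*c^2 + 1.08*c + 2.75
(4) = 16*d^4 + 22*d^3 + 13*d^2 + 24*d
(5) = m^3 + 7*m^2 + 16*m + 12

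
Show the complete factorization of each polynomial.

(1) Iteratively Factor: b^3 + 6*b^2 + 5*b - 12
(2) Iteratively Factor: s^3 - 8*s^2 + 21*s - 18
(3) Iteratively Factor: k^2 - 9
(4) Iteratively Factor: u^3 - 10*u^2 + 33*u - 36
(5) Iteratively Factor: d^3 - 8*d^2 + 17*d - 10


(1) = (b + 3)*(b^2 + 3*b - 4) = (b + 3)*(b + 4)*(b - 1)
(2) = (s - 2)*(s^2 - 6*s + 9) = (s - 3)*(s - 2)*(s - 3)
(3) = (k + 3)*(k - 3)
(4) = (u - 3)*(u^2 - 7*u + 12) = (u - 3)^2*(u - 4)
(5) = (d - 5)*(d^2 - 3*d + 2) = (d - 5)*(d - 2)*(d - 1)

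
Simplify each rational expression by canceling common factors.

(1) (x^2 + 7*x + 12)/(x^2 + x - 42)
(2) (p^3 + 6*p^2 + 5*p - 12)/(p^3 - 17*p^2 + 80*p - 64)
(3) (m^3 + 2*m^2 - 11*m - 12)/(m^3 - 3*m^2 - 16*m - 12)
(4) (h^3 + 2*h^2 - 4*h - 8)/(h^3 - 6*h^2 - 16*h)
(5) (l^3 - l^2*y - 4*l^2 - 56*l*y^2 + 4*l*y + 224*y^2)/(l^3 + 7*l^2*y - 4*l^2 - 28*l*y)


(1) = (x^2 + 7*x + 12)/(x^2 + x - 42)
(2) = (p^2 + 7*p + 12)/(p^2 - 16*p + 64)
(3) = (m^2 + m - 12)/(m^2 - 4*m - 12)
(4) = (h^2 - 4)/(h^2 - 8*h)
(5) = (l - 8*y)/l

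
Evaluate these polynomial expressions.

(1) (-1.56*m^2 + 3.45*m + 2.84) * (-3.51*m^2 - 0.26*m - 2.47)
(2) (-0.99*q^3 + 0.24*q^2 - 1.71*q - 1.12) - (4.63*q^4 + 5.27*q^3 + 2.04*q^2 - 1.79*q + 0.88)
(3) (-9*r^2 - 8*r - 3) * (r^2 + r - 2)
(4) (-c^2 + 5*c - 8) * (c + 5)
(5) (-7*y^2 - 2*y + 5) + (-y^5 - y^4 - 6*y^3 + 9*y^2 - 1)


(1) = 5.4756*m^4 - 11.7039*m^3 - 7.0122*m^2 - 9.2599*m - 7.0148
(2) = -4.63*q^4 - 6.26*q^3 - 1.8*q^2 + 0.08*q - 2.0
(3) = -9*r^4 - 17*r^3 + 7*r^2 + 13*r + 6
(4) = -c^3 + 17*c - 40
(5) = -y^5 - y^4 - 6*y^3 + 2*y^2 - 2*y + 4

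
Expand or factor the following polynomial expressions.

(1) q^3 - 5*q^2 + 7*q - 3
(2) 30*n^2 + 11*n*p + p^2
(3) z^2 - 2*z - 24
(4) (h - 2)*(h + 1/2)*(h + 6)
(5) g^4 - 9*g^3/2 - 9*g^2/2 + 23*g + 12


(1) = (q - 3)*(q - 1)^2
(2) = (5*n + p)*(6*n + p)
(3) = (z - 6)*(z + 4)
(4) = h^3 + 9*h^2/2 - 10*h - 6
(5) = (g - 4)*(g - 3)*(g + 1/2)*(g + 2)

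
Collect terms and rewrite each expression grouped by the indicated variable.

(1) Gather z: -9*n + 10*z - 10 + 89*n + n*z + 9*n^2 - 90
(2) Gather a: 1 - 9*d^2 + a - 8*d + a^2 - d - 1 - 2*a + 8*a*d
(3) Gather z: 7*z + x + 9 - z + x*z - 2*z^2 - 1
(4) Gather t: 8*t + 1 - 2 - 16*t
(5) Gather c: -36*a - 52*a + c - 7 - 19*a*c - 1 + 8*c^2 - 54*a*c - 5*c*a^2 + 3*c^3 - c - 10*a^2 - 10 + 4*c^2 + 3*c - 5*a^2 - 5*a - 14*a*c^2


(1) = 9*n^2 + 80*n + z*(n + 10) - 100
(2) = a^2 + a*(8*d - 1) - 9*d^2 - 9*d
(3) = x - 2*z^2 + z*(x + 6) + 8
(4) = -8*t - 1
(5) = -15*a^2 - 93*a + 3*c^3 + c^2*(12 - 14*a) + c*(-5*a^2 - 73*a + 3) - 18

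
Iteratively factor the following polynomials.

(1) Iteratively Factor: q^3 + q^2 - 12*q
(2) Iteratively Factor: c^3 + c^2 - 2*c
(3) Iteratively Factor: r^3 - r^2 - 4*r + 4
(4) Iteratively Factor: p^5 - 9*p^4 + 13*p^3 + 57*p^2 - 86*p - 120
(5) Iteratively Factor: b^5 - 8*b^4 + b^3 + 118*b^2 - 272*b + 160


(1) = (q - 3)*(q^2 + 4*q) = (q - 3)*(q + 4)*(q)
(2) = (c)*(c^2 + c - 2) = c*(c + 2)*(c - 1)
(3) = (r + 2)*(r^2 - 3*r + 2) = (r - 2)*(r + 2)*(r - 1)
(4) = (p + 1)*(p^4 - 10*p^3 + 23*p^2 + 34*p - 120) = (p + 1)*(p + 2)*(p^3 - 12*p^2 + 47*p - 60) = (p - 3)*(p + 1)*(p + 2)*(p^2 - 9*p + 20) = (p - 4)*(p - 3)*(p + 1)*(p + 2)*(p - 5)
(5) = (b + 4)*(b^4 - 12*b^3 + 49*b^2 - 78*b + 40) = (b - 4)*(b + 4)*(b^3 - 8*b^2 + 17*b - 10) = (b - 5)*(b - 4)*(b + 4)*(b^2 - 3*b + 2) = (b - 5)*(b - 4)*(b - 1)*(b + 4)*(b - 2)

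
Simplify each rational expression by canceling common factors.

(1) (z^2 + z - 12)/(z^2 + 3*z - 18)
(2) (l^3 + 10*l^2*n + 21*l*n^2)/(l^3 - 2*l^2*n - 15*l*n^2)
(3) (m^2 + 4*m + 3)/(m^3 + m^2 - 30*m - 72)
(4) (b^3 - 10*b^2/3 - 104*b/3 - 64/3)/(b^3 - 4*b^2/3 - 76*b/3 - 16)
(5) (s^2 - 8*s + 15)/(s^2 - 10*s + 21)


(1) = (z + 4)/(z + 6)
(2) = (l + 7*n)/(l - 5*n)
(3) = (m + 1)/(m^2 - 2*m - 24)
(4) = (b - 8)/(b - 6)
(5) = (s - 5)/(s - 7)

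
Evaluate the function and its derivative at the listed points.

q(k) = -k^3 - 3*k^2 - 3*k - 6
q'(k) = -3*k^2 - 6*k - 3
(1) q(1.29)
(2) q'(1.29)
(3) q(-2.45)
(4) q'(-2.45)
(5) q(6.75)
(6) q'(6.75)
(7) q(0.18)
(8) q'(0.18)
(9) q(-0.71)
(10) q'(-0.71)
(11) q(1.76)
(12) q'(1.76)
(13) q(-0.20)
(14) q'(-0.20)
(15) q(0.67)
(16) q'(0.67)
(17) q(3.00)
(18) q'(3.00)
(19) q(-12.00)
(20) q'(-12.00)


(1) = -17.01
(2) = -15.73
(3) = -1.95
(4) = -6.31
(5) = -470.48
(6) = -180.19
(7) = -6.64
(8) = -4.18
(9) = -5.02
(10) = -0.25
(11) = -26.02
(12) = -22.85
(13) = -5.51
(14) = -1.92
(15) = -9.66
(16) = -8.37
(17) = -69.00
(18) = -48.00
(19) = 1326.00
(20) = -363.00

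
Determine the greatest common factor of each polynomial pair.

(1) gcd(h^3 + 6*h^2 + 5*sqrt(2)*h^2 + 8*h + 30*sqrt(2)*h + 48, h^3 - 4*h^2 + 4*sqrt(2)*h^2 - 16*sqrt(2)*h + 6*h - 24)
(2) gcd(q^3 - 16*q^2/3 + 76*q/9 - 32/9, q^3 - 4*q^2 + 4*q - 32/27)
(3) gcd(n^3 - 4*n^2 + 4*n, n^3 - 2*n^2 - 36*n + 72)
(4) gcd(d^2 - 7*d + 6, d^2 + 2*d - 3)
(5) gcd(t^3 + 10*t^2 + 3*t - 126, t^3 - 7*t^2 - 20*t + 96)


(1) = gcd((h + 6)*(h + sqrt(2))*(h + 4*sqrt(2)), (h - 4)*(h + sqrt(2))*(h + 3*sqrt(2))) = h + sqrt(2)
(2) = gcd((q - 8/3)*(q - 2)*(q - 2/3), (q - 8/3)*(q - 2/3)^2) = q^2 - 10*q/3 + 16/9
(3) = n - 2
(4) = gcd((d - 6)*(d - 1), (d - 1)*(d + 3)) = d - 1
(5) = gcd((t - 3)*(t + 6)*(t + 7), (t - 8)*(t - 3)*(t + 4)) = t - 3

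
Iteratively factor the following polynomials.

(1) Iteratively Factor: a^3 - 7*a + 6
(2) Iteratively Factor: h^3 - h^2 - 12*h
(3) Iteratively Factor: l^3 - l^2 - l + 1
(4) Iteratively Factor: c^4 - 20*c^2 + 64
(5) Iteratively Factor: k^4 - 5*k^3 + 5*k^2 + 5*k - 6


(1) = (a - 1)*(a^2 + a - 6) = (a - 1)*(a + 3)*(a - 2)
(2) = (h)*(h^2 - h - 12) = h*(h - 4)*(h + 3)
(3) = (l - 1)*(l^2 - 1) = (l - 1)*(l + 1)*(l - 1)
(4) = (c - 4)*(c^3 + 4*c^2 - 4*c - 16) = (c - 4)*(c - 2)*(c^2 + 6*c + 8) = (c - 4)*(c - 2)*(c + 2)*(c + 4)
(5) = (k - 1)*(k^3 - 4*k^2 + k + 6) = (k - 1)*(k + 1)*(k^2 - 5*k + 6) = (k - 3)*(k - 1)*(k + 1)*(k - 2)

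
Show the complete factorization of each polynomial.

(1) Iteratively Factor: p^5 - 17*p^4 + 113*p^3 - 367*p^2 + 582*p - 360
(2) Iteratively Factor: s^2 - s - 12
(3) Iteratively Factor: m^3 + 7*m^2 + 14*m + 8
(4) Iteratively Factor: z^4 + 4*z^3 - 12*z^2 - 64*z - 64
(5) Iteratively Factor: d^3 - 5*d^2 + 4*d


(1) = (p - 3)*(p^4 - 14*p^3 + 71*p^2 - 154*p + 120) = (p - 3)*(p - 2)*(p^3 - 12*p^2 + 47*p - 60) = (p - 5)*(p - 3)*(p - 2)*(p^2 - 7*p + 12) = (p - 5)*(p - 3)^2*(p - 2)*(p - 4)
(2) = (s - 4)*(s + 3)
(3) = (m + 1)*(m^2 + 6*m + 8) = (m + 1)*(m + 4)*(m + 2)
(4) = (z + 2)*(z^3 + 2*z^2 - 16*z - 32) = (z + 2)^2*(z^2 - 16) = (z + 2)^2*(z + 4)*(z - 4)
(5) = (d)*(d^2 - 5*d + 4) = d*(d - 1)*(d - 4)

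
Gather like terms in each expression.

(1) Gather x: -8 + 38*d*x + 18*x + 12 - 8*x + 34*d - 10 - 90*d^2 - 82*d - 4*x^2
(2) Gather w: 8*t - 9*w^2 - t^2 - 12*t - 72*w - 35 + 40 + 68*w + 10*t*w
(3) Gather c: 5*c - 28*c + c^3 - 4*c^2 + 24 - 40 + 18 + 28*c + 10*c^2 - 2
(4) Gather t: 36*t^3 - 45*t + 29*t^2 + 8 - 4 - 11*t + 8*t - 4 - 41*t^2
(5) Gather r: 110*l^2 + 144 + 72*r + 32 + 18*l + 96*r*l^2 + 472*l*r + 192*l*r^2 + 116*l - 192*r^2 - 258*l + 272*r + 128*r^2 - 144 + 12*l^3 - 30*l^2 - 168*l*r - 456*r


(1) = -90*d^2 - 48*d - 4*x^2 + x*(38*d + 10) - 6
(2) = -t^2 - 4*t - 9*w^2 + w*(10*t - 4) + 5
(3) = c^3 + 6*c^2 + 5*c
(4) = 36*t^3 - 12*t^2 - 48*t
(5) = 12*l^3 + 80*l^2 - 124*l + r^2*(192*l - 64) + r*(96*l^2 + 304*l - 112) + 32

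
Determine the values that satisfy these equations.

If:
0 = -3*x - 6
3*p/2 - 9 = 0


Then:
p = 6
x = -2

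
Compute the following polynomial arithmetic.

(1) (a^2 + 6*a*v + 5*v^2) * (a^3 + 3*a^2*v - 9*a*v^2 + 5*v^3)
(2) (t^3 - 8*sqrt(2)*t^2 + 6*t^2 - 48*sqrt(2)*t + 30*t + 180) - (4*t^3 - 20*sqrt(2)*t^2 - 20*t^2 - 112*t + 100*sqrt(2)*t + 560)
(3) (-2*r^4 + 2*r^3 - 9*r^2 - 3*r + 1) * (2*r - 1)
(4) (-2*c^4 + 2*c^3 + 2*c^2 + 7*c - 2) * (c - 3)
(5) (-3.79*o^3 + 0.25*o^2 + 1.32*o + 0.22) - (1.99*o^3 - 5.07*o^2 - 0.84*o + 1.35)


(1) = a^5 + 9*a^4*v + 14*a^3*v^2 - 34*a^2*v^3 - 15*a*v^4 + 25*v^5
(2) = -3*t^3 + 12*sqrt(2)*t^2 + 26*t^2 - 148*sqrt(2)*t + 142*t - 380
(3) = -4*r^5 + 6*r^4 - 20*r^3 + 3*r^2 + 5*r - 1
(4) = -2*c^5 + 8*c^4 - 4*c^3 + c^2 - 23*c + 6
(5) = -5.78*o^3 + 5.32*o^2 + 2.16*o - 1.13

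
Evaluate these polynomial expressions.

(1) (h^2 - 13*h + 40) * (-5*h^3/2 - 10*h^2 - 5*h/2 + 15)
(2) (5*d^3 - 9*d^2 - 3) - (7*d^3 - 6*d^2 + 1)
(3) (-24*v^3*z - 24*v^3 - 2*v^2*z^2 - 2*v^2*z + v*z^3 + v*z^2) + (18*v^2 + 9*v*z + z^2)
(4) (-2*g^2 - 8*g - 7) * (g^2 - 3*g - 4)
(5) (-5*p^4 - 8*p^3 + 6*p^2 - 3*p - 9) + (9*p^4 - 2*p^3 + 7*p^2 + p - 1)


(1) = -5*h^5/2 + 45*h^4/2 + 55*h^3/2 - 705*h^2/2 - 295*h + 600
(2) = -2*d^3 - 3*d^2 - 4
(3) = -24*v^3*z - 24*v^3 - 2*v^2*z^2 - 2*v^2*z + 18*v^2 + v*z^3 + v*z^2 + 9*v*z + z^2
(4) = -2*g^4 - 2*g^3 + 25*g^2 + 53*g + 28
(5) = 4*p^4 - 10*p^3 + 13*p^2 - 2*p - 10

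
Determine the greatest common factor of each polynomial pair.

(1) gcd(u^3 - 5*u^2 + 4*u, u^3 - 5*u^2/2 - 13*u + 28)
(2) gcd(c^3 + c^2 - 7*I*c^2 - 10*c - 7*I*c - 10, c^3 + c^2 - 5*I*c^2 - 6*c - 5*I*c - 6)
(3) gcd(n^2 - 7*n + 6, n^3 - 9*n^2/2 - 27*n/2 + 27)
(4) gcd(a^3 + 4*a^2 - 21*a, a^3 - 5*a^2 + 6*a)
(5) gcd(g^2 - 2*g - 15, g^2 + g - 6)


(1) = gcd(u*(u - 4)*(u - 1), (u - 4)*(u - 2)*(u + 7/2)) = u - 4
(2) = c^2 + c*(1 - 2*I) - 2*I
(3) = gcd((n - 6)*(n - 1), (n - 6)*(n - 3/2)*(n + 3)) = n - 6
(4) = a^2 - 3*a
(5) = g + 3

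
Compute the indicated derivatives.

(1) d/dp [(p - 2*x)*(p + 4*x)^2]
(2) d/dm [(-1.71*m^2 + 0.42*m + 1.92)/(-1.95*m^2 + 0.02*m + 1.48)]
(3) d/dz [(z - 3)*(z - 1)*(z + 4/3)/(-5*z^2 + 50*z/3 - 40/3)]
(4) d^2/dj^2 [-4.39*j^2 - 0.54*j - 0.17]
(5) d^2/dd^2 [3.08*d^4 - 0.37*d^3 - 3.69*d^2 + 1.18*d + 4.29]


(1) = 3*p*(p + 4*x)
(2) = (0.7848*m^2 + 2.4264*m + 0.5832)/(3.8025*m^4 - 0.078*m^3 - 5.7716*m^2 + 0.0592*m + 2.1904)
(3) = (-9*z^4 + 60*z^3 - 173*z^2 + 200*z - 64)/(5*(9*z^4 - 60*z^3 + 148*z^2 - 160*z + 64))
(4) = -8.78000000000000
(5) = 36.96*d^2 - 2.22*d - 7.38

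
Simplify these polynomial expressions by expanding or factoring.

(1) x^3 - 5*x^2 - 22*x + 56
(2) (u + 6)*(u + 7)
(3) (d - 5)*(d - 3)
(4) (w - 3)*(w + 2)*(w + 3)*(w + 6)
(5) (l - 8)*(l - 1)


(1) = (x - 7)*(x - 2)*(x + 4)
(2) = u^2 + 13*u + 42
(3) = d^2 - 8*d + 15
(4) = w^4 + 8*w^3 + 3*w^2 - 72*w - 108
(5) = l^2 - 9*l + 8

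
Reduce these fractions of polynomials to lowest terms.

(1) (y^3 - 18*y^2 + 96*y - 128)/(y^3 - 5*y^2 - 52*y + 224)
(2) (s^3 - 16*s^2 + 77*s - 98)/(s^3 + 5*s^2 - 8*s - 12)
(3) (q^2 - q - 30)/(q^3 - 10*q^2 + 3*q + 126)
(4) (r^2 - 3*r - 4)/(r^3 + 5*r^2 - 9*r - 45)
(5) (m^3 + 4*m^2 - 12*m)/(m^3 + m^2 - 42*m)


(1) = (y^2 - 10*y + 16)/(y^2 + 3*y - 28)
(2) = (s^2 - 14*s + 49)/(s^2 + 7*s + 6)
(3) = (q + 5)/(q^2 - 4*q - 21)
(4) = (r^2 - 3*r - 4)/(r^3 + 5*r^2 - 9*r - 45)
(5) = (m^2 + 4*m - 12)/(m^2 + m - 42)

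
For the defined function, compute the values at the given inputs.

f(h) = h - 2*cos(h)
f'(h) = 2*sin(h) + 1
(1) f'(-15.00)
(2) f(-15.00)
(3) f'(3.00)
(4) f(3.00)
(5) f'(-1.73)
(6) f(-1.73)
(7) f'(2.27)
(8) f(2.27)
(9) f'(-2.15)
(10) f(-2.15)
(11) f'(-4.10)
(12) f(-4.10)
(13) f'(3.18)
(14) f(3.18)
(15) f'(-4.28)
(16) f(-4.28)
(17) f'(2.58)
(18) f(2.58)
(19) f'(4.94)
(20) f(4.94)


(1) = -0.30
(2) = -13.48
(3) = 1.28
(4) = 4.98
(5) = -0.97
(6) = -1.41
(7) = 2.53
(8) = 3.56
(9) = -0.67
(10) = -1.06
(11) = 2.64
(12) = -2.95
(13) = 0.92
(14) = 5.18
(15) = 2.82
(16) = -3.44
(17) = 2.07
(18) = 4.27
(19) = -0.95
(20) = 4.49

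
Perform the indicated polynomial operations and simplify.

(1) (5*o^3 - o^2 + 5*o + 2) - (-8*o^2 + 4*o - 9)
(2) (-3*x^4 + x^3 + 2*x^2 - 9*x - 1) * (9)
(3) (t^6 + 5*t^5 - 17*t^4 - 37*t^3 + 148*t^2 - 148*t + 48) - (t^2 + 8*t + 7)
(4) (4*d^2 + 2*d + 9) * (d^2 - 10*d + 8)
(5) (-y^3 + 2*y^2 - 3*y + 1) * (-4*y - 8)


(1) = 5*o^3 + 7*o^2 + o + 11
(2) = -27*x^4 + 9*x^3 + 18*x^2 - 81*x - 9
(3) = t^6 + 5*t^5 - 17*t^4 - 37*t^3 + 147*t^2 - 156*t + 41
(4) = 4*d^4 - 38*d^3 + 21*d^2 - 74*d + 72
(5) = 4*y^4 - 4*y^2 + 20*y - 8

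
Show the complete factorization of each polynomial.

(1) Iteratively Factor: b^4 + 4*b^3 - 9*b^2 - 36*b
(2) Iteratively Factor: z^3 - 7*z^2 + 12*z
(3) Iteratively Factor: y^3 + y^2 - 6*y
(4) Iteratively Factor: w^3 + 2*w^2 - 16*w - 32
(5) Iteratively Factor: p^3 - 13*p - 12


(1) = (b - 3)*(b^3 + 7*b^2 + 12*b) = (b - 3)*(b + 4)*(b^2 + 3*b) = (b - 3)*(b + 3)*(b + 4)*(b)
(2) = (z)*(z^2 - 7*z + 12) = z*(z - 3)*(z - 4)
(3) = (y - 2)*(y^2 + 3*y) = (y - 2)*(y + 3)*(y)
(4) = (w - 4)*(w^2 + 6*w + 8) = (w - 4)*(w + 2)*(w + 4)
(5) = (p - 4)*(p^2 + 4*p + 3) = (p - 4)*(p + 3)*(p + 1)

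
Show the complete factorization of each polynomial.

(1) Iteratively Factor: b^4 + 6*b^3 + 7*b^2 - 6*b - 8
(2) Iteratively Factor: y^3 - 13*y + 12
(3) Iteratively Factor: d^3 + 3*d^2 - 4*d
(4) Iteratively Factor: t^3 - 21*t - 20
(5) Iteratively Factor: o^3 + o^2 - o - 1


(1) = (b - 1)*(b^3 + 7*b^2 + 14*b + 8) = (b - 1)*(b + 2)*(b^2 + 5*b + 4) = (b - 1)*(b + 1)*(b + 2)*(b + 4)
(2) = (y - 3)*(y^2 + 3*y - 4) = (y - 3)*(y - 1)*(y + 4)
(3) = (d + 4)*(d^2 - d) = d*(d + 4)*(d - 1)
(4) = (t + 1)*(t^2 - t - 20) = (t + 1)*(t + 4)*(t - 5)
(5) = (o + 1)*(o^2 - 1) = (o - 1)*(o + 1)*(o + 1)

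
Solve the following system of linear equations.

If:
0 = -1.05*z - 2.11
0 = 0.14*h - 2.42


Then:
h = 17.29
z = -2.01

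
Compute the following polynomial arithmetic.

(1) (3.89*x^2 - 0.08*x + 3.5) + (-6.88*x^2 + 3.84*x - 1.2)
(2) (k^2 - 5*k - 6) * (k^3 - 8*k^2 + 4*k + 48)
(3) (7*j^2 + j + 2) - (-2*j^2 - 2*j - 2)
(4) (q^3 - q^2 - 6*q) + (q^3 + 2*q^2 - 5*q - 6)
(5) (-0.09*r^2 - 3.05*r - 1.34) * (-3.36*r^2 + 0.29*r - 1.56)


(1) = -2.99*x^2 + 3.76*x + 2.3
(2) = k^5 - 13*k^4 + 38*k^3 + 76*k^2 - 264*k - 288
(3) = 9*j^2 + 3*j + 4
(4) = 2*q^3 + q^2 - 11*q - 6
(5) = 0.3024*r^4 + 10.2219*r^3 + 3.7583*r^2 + 4.3694*r + 2.0904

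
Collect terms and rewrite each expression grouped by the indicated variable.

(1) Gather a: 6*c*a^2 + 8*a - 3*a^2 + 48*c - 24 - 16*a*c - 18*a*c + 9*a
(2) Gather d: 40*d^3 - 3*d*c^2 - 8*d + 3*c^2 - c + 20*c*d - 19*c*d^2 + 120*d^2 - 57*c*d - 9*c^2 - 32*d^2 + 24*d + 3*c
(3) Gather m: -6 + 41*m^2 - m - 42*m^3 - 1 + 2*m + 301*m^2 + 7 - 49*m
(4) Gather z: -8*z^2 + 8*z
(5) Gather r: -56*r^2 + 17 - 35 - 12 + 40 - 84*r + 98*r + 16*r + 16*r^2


(1) = a^2*(6*c - 3) + a*(17 - 34*c) + 48*c - 24
(2) = -6*c^2 + 2*c + 40*d^3 + d^2*(88 - 19*c) + d*(-3*c^2 - 37*c + 16)
(3) = -42*m^3 + 342*m^2 - 48*m
(4) = -8*z^2 + 8*z
(5) = -40*r^2 + 30*r + 10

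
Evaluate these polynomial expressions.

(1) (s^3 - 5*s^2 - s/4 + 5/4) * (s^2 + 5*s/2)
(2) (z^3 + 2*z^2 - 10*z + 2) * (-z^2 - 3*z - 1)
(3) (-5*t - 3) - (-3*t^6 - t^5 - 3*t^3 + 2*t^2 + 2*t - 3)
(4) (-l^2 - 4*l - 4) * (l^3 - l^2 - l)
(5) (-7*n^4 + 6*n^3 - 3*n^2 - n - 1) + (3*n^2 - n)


(1) = s^5 - 5*s^4/2 - 51*s^3/4 + 5*s^2/8 + 25*s/8
(2) = -z^5 - 5*z^4 + 3*z^3 + 26*z^2 + 4*z - 2
(3) = 3*t^6 + t^5 + 3*t^3 - 2*t^2 - 7*t
(4) = -l^5 - 3*l^4 + l^3 + 8*l^2 + 4*l
(5) = -7*n^4 + 6*n^3 - 2*n - 1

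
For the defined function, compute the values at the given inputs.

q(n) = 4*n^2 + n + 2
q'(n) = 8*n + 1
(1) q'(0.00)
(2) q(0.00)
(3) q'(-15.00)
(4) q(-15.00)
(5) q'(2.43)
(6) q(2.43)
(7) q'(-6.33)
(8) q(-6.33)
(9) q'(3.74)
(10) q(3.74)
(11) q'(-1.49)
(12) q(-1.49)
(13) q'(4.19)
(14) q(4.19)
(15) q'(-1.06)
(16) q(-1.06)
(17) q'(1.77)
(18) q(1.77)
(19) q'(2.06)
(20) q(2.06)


(1) = 1.00
(2) = 2.00
(3) = -119.00
(4) = 887.00
(5) = 20.44
(6) = 28.05
(7) = -49.64
(8) = 155.95
(9) = 30.92
(10) = 61.69
(11) = -10.92
(12) = 9.39
(13) = 34.52
(14) = 76.41
(15) = -7.48
(16) = 5.43
(17) = 15.16
(18) = 16.30
(19) = 17.48
(20) = 21.03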